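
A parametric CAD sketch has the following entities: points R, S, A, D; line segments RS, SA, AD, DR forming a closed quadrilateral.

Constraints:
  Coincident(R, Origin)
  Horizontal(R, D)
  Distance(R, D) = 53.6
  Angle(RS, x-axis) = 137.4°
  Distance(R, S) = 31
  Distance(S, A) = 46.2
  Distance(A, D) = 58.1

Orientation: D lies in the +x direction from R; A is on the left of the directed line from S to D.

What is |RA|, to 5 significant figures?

47.901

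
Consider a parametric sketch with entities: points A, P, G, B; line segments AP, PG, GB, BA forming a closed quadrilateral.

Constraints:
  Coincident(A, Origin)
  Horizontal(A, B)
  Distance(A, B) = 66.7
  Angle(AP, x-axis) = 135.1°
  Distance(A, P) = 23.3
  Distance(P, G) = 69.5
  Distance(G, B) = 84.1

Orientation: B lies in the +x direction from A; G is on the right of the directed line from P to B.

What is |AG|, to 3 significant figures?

51.1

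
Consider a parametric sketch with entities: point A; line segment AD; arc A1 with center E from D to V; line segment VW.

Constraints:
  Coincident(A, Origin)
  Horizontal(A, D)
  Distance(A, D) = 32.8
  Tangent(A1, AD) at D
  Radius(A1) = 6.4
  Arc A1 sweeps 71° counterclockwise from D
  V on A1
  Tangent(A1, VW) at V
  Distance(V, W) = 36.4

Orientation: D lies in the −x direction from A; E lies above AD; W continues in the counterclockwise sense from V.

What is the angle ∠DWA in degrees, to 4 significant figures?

45.84°

On A1, D sits at bearing -90° from E; a 71° counterclockwise sweep puts V at bearing -19°, so V = E + 6.4·(cos -19°, sin -19°) = (-26.75, 4.316). Since A1 is tangent to VW there, EV ⟂ VW, so VW runs along (−sin -19°, cos -19°); with |VW| = 36.4, W = (-14.90, 38.73). Then cos ∠DWA = WD·WA / (|WD||WA|), giving 45.84°.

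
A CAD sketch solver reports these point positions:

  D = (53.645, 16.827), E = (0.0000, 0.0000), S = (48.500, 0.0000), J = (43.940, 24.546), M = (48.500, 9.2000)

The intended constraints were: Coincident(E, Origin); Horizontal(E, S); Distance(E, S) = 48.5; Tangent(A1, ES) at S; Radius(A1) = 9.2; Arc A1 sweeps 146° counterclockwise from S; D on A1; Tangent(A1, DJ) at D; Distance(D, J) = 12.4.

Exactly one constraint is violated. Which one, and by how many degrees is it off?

Tangent(A1, DJ) at D — off by 4.49°.

E = (0.00, 0.00) ✓; E.y = 0.00, S.y = 0.00 ✓; |ES| = 48.50 ✓; ∠(MS, SE) = 90.00° ✓; |MS| = 9.200 ✓; bearing(M→D) − bearing(M→S) = 146.0° ✓; |MD| = 9.200 ✓; ∠(MD, DJ) = 94.49° ✗; |DJ| = 12.40 ✓.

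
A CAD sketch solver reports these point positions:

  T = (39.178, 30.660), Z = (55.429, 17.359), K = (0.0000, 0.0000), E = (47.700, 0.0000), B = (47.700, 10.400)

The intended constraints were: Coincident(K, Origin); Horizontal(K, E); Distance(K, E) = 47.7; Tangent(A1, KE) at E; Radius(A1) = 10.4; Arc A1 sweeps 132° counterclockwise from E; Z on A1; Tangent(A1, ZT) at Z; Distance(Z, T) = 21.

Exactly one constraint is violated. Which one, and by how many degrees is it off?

Tangent(A1, ZT) at Z — off by 8.70°.

K = (0.00, 0.00) ✓; K.y = 0.00, E.y = 0.00 ✓; |KE| = 47.70 ✓; ∠(BE, EK) = 90.00° ✓; |BE| = 10.40 ✓; bearing(B→Z) − bearing(B→E) = 132.0° ✓; |BZ| = 10.40 ✓; ∠(BZ, ZT) = 81.30° ✗; |ZT| = 21.00 ✓.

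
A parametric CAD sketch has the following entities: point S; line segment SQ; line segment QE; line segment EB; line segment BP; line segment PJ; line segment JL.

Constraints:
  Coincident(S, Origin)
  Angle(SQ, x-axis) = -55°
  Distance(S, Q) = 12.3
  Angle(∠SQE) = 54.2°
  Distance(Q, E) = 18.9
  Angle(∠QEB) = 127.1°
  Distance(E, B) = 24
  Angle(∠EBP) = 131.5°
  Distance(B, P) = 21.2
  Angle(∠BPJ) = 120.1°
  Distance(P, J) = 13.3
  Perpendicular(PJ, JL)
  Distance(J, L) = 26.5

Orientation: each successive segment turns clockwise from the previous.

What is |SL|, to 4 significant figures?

9.155

∠BPJ = 120.1° gives PJ at 17.90° from the x-axis; with |PJ| = 13.3, J = (-8.915, 34.34). The perpendicularity gives JL at right angles to PJ, so JL runs at -72.10°; with |JL| = 26.5, L = (-0.7702, 9.122). Then |SL| = |L − S| = 9.155.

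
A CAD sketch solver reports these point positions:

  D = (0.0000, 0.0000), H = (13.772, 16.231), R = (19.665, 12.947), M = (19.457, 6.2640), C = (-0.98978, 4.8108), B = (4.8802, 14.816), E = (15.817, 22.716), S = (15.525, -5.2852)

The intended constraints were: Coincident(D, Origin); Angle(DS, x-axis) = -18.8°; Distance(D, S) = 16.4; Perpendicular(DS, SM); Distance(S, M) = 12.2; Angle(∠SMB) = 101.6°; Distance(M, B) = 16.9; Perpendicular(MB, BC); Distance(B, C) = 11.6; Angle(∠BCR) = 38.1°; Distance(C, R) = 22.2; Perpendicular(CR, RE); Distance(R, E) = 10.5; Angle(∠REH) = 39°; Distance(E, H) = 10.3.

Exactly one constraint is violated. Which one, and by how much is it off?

Distance(E, H) = 10.3 — off by 3.50.

D = (0.00, 0.00) ✓; DS at -18.80° ✓; |DS| = 16.40 ✓; ∠(DS, SM) = 90.00° ✓; |SM| = 12.20 ✓; ∠SMB = 101.6° ✓; |MB| = 16.90 ✓; ∠(MB, BC) = 90.00° ✓; |BC| = 11.60 ✓; ∠BCR = 38.10° ✓; |CR| = 22.20 ✓; ∠(CR, RE) = 90.00° ✓; |RE| = 10.50 ✓; ∠REH = 39.00° ✓; |EH| = 6.800 ✗.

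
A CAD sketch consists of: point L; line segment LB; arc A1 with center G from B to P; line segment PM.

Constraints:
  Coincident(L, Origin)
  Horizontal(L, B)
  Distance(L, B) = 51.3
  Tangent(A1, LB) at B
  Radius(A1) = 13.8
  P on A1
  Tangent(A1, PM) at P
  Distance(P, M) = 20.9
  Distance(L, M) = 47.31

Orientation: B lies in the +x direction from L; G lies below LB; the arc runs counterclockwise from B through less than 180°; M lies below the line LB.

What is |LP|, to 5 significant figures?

39.438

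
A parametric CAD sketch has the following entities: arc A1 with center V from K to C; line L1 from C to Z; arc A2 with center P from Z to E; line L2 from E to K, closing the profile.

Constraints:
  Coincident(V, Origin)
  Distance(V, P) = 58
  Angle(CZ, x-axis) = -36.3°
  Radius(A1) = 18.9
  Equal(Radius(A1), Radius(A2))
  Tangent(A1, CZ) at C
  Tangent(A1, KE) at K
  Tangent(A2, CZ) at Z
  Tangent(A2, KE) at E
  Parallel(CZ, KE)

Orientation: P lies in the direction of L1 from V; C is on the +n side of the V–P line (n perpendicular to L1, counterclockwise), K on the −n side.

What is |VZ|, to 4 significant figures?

61.00

The slot axis is L1's direction at -36.3°, so u = (cos -36.3°, sin -36.3°) = (0.8059, -0.5920) and n = (−sin -36.3°, cos -36.3°) = (0.5920, 0.8059). V is at the origin and P lies 58.0 along u from V, so P = 58.0·u = (46.74, -34.34). Tangency of A1 to both parallel lines with radius 18.9 puts C and K at V ± 18.9·n: C = (11.19, 15.23), K = (-11.19, -15.23). Equal radii place Z and E the same way about P: Z = P + 18.9·n = (57.93, -19.10), E = P − 18.9·n = (35.55, -49.57). Then |VZ| = |Z − V| = 61.00.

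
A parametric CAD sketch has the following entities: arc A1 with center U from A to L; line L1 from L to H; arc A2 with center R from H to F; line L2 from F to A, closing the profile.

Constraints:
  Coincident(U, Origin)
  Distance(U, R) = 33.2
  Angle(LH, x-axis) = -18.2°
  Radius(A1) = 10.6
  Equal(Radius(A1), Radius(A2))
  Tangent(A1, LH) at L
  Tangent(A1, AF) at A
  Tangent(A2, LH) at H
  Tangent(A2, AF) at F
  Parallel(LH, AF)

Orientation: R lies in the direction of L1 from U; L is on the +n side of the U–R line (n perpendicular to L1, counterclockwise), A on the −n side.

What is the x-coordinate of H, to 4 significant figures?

34.85

The slot axis is L1's direction at -18.2°, so u = (cos -18.2°, sin -18.2°) = (0.9500, -0.3123) and n = (−sin -18.2°, cos -18.2°) = (0.3123, 0.9500). U is at the origin and R lies 33.2 along u from U, so R = 33.2·u = (31.54, -10.37). Tangency of A1 to both parallel lines with radius 10.6 puts L and A at U ± 10.6·n: L = (3.311, 10.07), A = (-3.311, -10.07). Equal radii place H and F the same way about R: H = R + 10.6·n = (34.85, -0.2998), F = R − 10.6·n = (28.23, -20.44). So H.x = 34.85.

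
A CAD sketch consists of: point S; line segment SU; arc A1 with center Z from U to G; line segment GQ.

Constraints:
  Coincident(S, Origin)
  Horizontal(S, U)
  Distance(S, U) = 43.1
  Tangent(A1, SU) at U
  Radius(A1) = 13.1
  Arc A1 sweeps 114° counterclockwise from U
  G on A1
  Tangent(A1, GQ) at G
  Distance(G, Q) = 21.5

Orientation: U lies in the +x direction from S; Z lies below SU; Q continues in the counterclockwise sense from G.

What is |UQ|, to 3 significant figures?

38.2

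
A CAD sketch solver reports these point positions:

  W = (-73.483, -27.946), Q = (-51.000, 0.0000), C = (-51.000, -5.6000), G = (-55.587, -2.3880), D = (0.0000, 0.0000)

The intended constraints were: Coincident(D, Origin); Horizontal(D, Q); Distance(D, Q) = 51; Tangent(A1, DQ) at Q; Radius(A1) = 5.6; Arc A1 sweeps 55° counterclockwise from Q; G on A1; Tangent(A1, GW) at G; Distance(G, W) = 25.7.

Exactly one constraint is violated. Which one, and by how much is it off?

Distance(G, W) = 25.7 — off by 5.50.

D = (0.00, 0.00) ✓; D.y = 0.00, Q.y = 0.00 ✓; |DQ| = 51.00 ✓; ∠(CQ, QD) = 90.00° ✓; |CQ| = 5.600 ✓; bearing(C→G) − bearing(C→Q) = 55.00° ✓; |CG| = 5.600 ✓; ∠(CG, GW) = 90.00° ✓; |GW| = 31.20 ✗.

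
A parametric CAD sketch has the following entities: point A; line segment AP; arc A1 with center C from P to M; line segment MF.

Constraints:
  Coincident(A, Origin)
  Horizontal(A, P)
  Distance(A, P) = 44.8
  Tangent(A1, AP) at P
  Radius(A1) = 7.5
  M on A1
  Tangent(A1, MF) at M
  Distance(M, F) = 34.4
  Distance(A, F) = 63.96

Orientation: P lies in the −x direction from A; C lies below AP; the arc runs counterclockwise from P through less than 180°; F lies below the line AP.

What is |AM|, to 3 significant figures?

52.9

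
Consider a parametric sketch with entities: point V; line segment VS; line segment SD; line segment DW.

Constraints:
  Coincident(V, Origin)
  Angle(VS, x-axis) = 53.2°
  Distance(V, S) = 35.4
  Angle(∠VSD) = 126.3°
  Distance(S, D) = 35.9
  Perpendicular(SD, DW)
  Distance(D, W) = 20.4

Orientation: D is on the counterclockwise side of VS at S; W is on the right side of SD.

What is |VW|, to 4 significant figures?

75.01

V is at the origin; VS runs at 53.2° with length 35.4, so S = 35.4·(cos 53.2°, sin 53.2°) = (21.21, 28.35). ∠VSD = 126.3°, so SD runs at 53.2° + (180° − 126.3°) = 106.9° from the x-axis; with |SD| = 35.9, D = S + 35.9·(cos 106.9°, sin 106.9°) = (10.77, 62.70). SD ⟂ DW; with |DW| = 20.4 on the right of SD, W = D + 20.4·(0.9568, 0.2907) = (30.29, 68.63). Then |VW| = |W − V| = 75.01.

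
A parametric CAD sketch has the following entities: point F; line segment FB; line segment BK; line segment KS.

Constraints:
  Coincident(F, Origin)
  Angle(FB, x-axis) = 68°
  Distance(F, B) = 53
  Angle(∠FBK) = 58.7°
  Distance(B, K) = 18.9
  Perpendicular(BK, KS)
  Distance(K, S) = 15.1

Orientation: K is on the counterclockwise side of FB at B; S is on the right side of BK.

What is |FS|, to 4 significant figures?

61.00

F is at the origin; FB runs at 68.0° with length 53.0, so B = 53.0·(cos 68.0°, sin 68.0°) = (19.85, 49.14). ∠FBK = 58.7°, so BK runs at 68.0° + (180° − 58.7°) = 189.3° from the x-axis; with |BK| = 18.9, K = B + 18.9·(cos 189.3°, sin 189.3°) = (1.203, 46.09). BK is perpendicular to KS; with |KS| = 15.1 on the right of BK, S = K + 15.1·(-0.1616, 0.9869) = (-1.238, 60.99). Then |FS| = |S − F| = 61.00.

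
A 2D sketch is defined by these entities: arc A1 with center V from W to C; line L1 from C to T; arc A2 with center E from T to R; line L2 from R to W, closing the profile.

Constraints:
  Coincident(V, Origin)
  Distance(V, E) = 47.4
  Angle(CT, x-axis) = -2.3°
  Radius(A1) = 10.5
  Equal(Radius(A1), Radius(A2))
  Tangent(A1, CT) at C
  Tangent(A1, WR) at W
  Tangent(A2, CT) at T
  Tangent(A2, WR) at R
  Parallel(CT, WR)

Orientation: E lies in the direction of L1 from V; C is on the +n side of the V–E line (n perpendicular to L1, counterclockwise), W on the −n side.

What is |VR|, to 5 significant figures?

48.549

Tangency of A1 to both parallel lines with radius 10.5 puts C and W at V ± 10.5·n: C = (0.42138, 10.492), W = (-0.42138, -10.492). Equal radii place T and R the same way about E: T = E + 10.5·n = (47.783, 8.5893), R = E − 10.5·n = (46.940, -12.394). Then |VR| = |R − V| = 48.549.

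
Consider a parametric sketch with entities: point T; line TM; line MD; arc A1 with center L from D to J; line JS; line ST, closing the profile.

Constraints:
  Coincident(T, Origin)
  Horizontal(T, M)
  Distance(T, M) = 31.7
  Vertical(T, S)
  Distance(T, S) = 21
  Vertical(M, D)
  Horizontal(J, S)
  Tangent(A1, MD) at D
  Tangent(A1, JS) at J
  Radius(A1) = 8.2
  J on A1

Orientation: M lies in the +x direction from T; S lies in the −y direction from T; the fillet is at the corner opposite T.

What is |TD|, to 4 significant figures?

34.19

T is at the origin; T and M share the same y with |TM| = 31.7 and M on the +x side, so M = (31.70, 0.000). TS is vertical with |TS| = 21.0 and S on the −y side, so S = (0.000, -21.00). The virtual corner opposite T is at (31.70, -21.00). Tangency of A1 to MD means the radius LD is perpendicular to MD and A1 meets JS tangentially, so LJ is at right angles to JS, with radius 8.2, so the center L sits 8.2 in from both sides at L = (23.50, -12.80). That places the tangent points at D = (31.70, -12.80) on MD and J = (23.50, -21.00) on JS. Then |TD| = |D − T| = 34.19.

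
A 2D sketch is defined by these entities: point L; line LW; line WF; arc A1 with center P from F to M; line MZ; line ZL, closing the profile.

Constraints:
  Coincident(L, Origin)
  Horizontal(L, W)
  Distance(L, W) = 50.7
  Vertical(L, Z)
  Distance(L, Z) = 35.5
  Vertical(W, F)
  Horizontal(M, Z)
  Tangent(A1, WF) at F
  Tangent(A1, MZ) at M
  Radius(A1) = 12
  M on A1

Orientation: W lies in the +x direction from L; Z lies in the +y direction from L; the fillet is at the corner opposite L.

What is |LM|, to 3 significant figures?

52.5

The virtual corner opposite L is at (50.7, 35.5). Since A1 is tangent to WF there, PF ⟂ WF and the tangent condition forces PM to be normal to MZ, with radius 12.0, so the center P sits 12.0 in from both sides at P = (38.7, 23.5). That places the tangent points at F = (50.7, 23.5) on WF and M = (38.7, 35.5) on MZ. Then |LM| = |M − L| = 52.5.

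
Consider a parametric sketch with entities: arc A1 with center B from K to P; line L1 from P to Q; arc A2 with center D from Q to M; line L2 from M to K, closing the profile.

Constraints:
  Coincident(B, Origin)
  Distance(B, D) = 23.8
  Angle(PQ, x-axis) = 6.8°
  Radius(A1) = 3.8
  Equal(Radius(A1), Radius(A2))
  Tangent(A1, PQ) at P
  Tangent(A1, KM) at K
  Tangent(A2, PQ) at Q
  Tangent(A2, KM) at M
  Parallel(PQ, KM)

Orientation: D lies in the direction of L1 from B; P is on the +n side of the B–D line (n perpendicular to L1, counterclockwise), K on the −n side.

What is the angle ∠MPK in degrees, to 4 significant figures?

72.29°

The slot axis is L1's direction at 6.8°, so u = (cos 6.8°, sin 6.8°) = (0.9930, 0.1184) and n = (−sin 6.8°, cos 6.8°) = (-0.1184, 0.9930). B is at the origin and D lies 23.8 along u from B, so D = 23.8·u = (23.63, 2.818). Tangency of A1 to both parallel lines with radius 3.8 puts P and K at B ± 3.8·n: P = (-0.4499, 3.773), K = (0.4499, -3.773). Equal radii place Q and M the same way about D: Q = D + 3.8·n = (23.18, 6.591), M = D − 3.8·n = (24.08, -0.9553). Then cos ∠MPK = PM·PK / (|PM||PK|), giving 72.29°.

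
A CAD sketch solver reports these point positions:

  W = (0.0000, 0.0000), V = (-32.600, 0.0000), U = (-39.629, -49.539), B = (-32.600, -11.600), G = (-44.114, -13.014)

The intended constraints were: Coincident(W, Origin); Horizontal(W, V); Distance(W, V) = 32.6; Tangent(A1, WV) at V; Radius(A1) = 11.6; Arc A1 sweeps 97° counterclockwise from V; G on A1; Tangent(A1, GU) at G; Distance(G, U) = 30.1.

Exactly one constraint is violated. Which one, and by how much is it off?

Distance(G, U) = 30.1 — off by 6.70.

W = (0.00, 0.00) ✓; W.y = 0.00, V.y = 0.00 ✓; |WV| = 32.60 ✓; ∠(BV, VW) = 90.00° ✓; |BV| = 11.60 ✓; bearing(B→G) − bearing(B→V) = 97.00° ✓; |BG| = 11.60 ✓; ∠(BG, GU) = 90.00° ✓; |GU| = 36.80 ✗.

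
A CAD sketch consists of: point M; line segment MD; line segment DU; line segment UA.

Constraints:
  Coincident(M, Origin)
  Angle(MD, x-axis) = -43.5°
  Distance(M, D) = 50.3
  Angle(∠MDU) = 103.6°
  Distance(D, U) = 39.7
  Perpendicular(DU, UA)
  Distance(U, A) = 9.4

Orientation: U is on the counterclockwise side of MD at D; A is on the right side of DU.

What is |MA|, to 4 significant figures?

77.80

M is at the origin; MD runs at -43.5° with length 50.3, so D = 50.3·(cos -43.5°, sin -43.5°) = (36.49, -34.62). ∠MDU = 103.6°, so DU runs at -43.5° + (180° − 103.6°) = 32.90° from the x-axis; with |DU| = 39.7, U = D + 39.7·(cos 32.90°, sin 32.90°) = (69.82, -13.06). DU is perpendicular to UA; with |UA| = 9.4 on the right of DU, A = U + 9.4·(0.5432, -0.8396) = (74.93, -20.95). Then |MA| = |A − M| = 77.80.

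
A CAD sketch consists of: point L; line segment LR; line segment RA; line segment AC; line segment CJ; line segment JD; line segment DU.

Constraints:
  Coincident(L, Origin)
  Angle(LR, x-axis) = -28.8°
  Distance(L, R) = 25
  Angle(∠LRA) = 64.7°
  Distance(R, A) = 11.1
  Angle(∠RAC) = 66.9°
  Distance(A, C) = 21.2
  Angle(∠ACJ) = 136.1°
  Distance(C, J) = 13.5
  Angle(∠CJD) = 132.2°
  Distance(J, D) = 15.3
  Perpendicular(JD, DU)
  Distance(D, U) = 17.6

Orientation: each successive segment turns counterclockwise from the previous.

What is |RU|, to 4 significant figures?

16.33

L is at the origin; LR runs at -28.8° with length 25.0, so R = (21.91, -12.04). ∠LRA = 64.7° gives RA at 86.50° from the x-axis; with |RA| = 11.1, A = (22.59, -0.9645). ∠RAC = 66.9° gives AC at -160.4° from the x-axis; with |AC| = 21.2, C = (2.614, -8.076). ∠ACJ = 136.1° gives CJ at -116.5° from the x-axis; with |CJ| = 13.5, J = (-3.410, -20.16). ∠CJD = 132.2° gives JD at -68.70° from the x-axis; with |JD| = 15.3, D = (2.148, -34.41). JD is perpendicular to DU, so DU runs at 21.30°; with |DU| = 17.6, U = (18.55, -28.02). Then |RU| = |U − R| = 16.33.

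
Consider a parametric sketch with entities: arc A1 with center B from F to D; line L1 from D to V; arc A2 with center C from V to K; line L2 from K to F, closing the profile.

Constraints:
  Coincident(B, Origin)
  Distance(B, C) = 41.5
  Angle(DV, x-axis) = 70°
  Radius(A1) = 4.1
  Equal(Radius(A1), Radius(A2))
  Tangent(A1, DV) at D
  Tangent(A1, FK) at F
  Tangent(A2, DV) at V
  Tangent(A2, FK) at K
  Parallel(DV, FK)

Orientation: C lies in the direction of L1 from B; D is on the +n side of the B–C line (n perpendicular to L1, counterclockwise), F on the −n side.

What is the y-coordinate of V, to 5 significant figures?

40.400

The slot axis is L1's direction at 70.0°, so u = (cos 70.0°, sin 70.0°) = (0.34202, 0.93969) and n = (−sin 70.0°, cos 70.0°) = (-0.93969, 0.34202). B is at the origin and C lies 41.5 along u from B, so C = 41.5·u = (14.194, 38.997). Tangency of A1 to both parallel lines with radius 4.1 puts D and F at B ± 4.1·n: D = (-3.8527, 1.4023), F = (3.8527, -1.4023). Equal radii place V and K the same way about C: V = C + 4.1·n = (10.341, 40.400), K = C − 4.1·n = (18.047, 37.595). So V.y = 40.400.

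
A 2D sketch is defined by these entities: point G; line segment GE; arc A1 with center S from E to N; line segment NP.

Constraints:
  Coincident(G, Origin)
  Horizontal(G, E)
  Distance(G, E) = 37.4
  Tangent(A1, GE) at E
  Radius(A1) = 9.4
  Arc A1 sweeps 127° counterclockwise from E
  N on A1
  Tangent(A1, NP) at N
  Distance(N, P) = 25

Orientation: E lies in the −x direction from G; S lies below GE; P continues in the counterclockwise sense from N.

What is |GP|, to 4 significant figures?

46.03

On A1, E sits at bearing 90° from S; a 127° counterclockwise sweep puts N at bearing 217°, so N = S + 9.4·(cos 217°, sin 217°) = (-44.91, -15.06). A1 meets NP tangentially, so SN is at right angles to NP, so NP runs along (−sin 217°, cos 217°); with |NP| = 25.0, P = (-29.86, -35.02). Then |GP| = |P − G| = 46.03.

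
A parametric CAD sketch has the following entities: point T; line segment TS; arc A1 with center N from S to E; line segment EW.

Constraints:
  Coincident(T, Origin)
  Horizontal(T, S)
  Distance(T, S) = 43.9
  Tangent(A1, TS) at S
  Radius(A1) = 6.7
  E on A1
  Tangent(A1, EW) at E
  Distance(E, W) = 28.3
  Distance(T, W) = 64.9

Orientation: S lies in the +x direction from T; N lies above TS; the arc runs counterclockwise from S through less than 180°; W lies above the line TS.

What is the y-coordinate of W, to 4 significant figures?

33.27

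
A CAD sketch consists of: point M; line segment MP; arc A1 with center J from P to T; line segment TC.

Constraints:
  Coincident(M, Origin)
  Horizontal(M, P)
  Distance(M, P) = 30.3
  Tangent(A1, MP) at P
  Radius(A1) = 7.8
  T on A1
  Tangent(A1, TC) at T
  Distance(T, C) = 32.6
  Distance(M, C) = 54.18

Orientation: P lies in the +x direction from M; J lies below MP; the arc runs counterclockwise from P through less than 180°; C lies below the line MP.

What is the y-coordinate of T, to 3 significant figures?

-10.8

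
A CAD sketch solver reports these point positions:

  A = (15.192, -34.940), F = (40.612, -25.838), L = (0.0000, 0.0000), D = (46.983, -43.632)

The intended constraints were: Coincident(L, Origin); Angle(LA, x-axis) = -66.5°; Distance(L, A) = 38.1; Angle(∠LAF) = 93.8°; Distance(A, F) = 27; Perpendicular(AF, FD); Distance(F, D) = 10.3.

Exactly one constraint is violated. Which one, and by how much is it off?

Distance(F, D) = 10.3 — off by 8.60.

L = (0.00, 0.00) ✓; LA at -66.50° ✓; |LA| = 38.10 ✓; ∠LAF = 93.80° ✓; |AF| = 27.00 ✓; ∠(AF, FD) = 90.00° ✓; |FD| = 18.90 ✗.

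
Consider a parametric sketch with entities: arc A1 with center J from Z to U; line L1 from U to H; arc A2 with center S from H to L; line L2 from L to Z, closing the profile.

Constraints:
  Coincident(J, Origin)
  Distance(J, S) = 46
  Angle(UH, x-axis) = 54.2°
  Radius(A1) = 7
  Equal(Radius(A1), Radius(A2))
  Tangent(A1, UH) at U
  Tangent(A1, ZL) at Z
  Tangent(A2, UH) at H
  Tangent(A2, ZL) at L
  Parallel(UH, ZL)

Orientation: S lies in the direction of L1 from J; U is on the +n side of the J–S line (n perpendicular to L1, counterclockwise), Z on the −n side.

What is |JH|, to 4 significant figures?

46.53

Tangency of A1 to both parallel lines with radius 7.0 puts U and Z at J ± 7.0·n: U = (-5.677, 4.095), Z = (5.677, -4.095). Equal radii place H and L the same way about S: H = S + 7.0·n = (21.23, 41.40), L = S − 7.0·n = (32.59, 33.21). Then |JH| = |H − J| = 46.53.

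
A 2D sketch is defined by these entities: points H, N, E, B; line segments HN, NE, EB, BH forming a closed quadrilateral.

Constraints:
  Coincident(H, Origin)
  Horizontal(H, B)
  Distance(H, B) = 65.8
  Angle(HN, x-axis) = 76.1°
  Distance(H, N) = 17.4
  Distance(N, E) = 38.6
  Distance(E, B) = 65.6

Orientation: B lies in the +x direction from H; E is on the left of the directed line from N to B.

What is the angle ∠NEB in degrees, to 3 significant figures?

70.3°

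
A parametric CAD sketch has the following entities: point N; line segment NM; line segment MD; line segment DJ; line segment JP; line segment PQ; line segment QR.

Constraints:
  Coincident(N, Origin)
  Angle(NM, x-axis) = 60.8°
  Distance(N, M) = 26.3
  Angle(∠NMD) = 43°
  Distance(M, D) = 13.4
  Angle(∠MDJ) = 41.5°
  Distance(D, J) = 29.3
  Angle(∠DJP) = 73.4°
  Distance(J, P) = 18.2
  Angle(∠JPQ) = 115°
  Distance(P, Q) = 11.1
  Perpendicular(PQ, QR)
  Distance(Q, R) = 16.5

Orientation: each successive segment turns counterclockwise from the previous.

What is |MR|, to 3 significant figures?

6.18

N is at the origin; NM runs at 60.8° with length 26.3, so M = (12.8, 23.0). ∠NMD = 43.0° gives MD at -162° from the x-axis; with |MD| = 13.4, D = (0.0722, 18.9). ∠MDJ = 41.5° gives DJ at -23.7° from the x-axis; with |DJ| = 29.3, J = (26.9, 7.08). ∠DJP = 73.4° gives JP at 82.9° from the x-axis; with |JP| = 18.2, P = (29.2, 25.1). ∠JPQ = 115.0° gives PQ at 148° from the x-axis; with |PQ| = 11.1, Q = (19.7, 31.0). The perpendicularity gives QR at right angles to PQ, so QR runs at -122°; with |QR| = 16.5, R = (11.0, 17.1). Then |MR| = |R − M| = 6.18.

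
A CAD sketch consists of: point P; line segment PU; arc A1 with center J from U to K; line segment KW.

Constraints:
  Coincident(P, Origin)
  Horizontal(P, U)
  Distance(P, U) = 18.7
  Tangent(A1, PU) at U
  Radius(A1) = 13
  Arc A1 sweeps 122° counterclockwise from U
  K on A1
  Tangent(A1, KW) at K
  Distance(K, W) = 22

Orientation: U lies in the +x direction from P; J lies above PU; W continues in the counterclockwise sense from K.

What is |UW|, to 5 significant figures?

38.551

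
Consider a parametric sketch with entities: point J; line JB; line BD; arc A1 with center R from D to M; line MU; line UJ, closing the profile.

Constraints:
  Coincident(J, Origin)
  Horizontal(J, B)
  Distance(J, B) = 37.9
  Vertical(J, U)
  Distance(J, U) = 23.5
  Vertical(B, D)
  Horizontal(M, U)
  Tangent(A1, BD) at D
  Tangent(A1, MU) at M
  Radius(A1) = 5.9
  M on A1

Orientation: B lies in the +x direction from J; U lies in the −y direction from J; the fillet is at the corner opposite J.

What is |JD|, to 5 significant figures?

41.787

J is at the origin; JB is horizontal with |JB| = 37.9 and B on the +x side, so B = (37.900, 0.0000). JU is vertical with |JU| = 23.5 and U on the −y side, so U = (0.0000, -23.500). The virtual corner opposite J is at (37.900, -23.500). A1 meets BD tangentially, so RD is at right angles to BD and the tangent condition forces RM to be normal to MU, with radius 5.9, so the center R sits 5.9 in from both sides at R = (32.000, -17.600). That places the tangent points at D = (37.900, -17.600) on BD and M = (32.000, -23.500) on MU. Then |JD| = |D − J| = 41.787.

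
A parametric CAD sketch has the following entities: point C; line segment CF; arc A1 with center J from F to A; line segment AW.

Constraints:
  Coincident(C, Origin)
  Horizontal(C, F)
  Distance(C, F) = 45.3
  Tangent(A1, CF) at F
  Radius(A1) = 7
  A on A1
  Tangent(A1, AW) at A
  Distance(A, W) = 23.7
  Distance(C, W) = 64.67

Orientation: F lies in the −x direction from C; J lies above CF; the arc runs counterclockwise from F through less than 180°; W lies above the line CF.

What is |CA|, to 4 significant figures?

42.42

Checks: ∠(JF, FC) = 90.00° ✓; |JF| = 7.000 ✓; |JA| = 7.000 ✓; ∠(JA, AW) = 90.00° ✓; |AW| = 23.70 ✓; |CW| = 64.67 ✓.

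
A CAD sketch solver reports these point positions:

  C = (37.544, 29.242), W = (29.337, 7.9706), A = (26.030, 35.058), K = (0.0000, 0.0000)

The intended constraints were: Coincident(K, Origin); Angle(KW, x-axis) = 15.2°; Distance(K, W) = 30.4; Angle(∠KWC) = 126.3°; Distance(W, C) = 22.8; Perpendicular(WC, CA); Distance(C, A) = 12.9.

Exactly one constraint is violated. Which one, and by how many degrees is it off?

Perpendicular(WC, CA) — off by 5.70°.

K = (0.00, 0.00) ✓; KW at 15.20° ✓; |KW| = 30.40 ✓; ∠KWC = 126.3° ✓; |WC| = 22.80 ✓; ∠(WC, CA) = 84.30° ✗; |CA| = 12.90 ✓.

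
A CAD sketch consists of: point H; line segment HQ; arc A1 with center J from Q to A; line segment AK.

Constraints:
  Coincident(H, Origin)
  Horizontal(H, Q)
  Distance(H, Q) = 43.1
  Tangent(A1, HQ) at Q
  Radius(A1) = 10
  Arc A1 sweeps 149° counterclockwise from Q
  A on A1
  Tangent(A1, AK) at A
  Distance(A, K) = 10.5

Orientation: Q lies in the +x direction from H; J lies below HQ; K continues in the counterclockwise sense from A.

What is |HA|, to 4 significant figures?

42.25

The tangent condition forces JQ to be normal to HQ, so J = Q + (0, -10) = (43.10, -10.00). On A1, Q sits at bearing 90° from J; a 149° counterclockwise sweep puts A at bearing 239°, so A = J + 10.0·(cos 239°, sin 239°) = (37.95, -18.57). Then |HA| = |A − H| = 42.25.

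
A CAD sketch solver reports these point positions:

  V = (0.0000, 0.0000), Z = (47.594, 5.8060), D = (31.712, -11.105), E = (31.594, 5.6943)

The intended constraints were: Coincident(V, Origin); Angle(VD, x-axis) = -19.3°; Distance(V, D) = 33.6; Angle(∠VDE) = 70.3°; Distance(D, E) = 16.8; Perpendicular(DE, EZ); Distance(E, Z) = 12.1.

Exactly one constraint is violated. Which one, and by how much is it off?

Distance(E, Z) = 12.1 — off by 3.90.

V = (0.00, 0.00) ✓; VD at -19.30° ✓; |VD| = 33.60 ✓; ∠VDE = 70.30° ✓; |DE| = 16.80 ✓; ∠(DE, EZ) = 90.00° ✓; |EZ| = 16.00 ✗.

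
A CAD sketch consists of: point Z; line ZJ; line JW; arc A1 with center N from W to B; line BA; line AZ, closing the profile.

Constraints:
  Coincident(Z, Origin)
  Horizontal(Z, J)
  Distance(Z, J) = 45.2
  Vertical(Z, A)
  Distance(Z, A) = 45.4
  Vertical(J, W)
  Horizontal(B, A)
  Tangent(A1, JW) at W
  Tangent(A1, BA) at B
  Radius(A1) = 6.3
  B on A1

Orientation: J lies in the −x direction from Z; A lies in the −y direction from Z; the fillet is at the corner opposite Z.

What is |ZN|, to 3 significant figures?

55.2

Z is at the origin; ZJ is horizontal with |ZJ| = 45.2 and J on the −x side, so J = (-45.2, 0.00). ZA is vertical with |ZA| = 45.4 and A on the −y side, so A = (0.00, -45.4). The virtual corner opposite Z is at (-45.2, -45.4). The tangent condition forces NW to be normal to JW and tangency of A1 to BA means the radius NB is perpendicular to BA, with radius 6.3, so the center N sits 6.3 in from both sides at N = (-38.9, -39.1). Then |ZN| = |N − Z| = 55.2.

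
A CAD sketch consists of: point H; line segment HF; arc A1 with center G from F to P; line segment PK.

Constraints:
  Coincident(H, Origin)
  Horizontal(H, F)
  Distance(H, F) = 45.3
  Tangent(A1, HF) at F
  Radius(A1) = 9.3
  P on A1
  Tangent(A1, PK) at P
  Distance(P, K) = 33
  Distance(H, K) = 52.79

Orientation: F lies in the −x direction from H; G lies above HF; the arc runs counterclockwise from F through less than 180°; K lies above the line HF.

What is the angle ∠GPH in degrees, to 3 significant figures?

172°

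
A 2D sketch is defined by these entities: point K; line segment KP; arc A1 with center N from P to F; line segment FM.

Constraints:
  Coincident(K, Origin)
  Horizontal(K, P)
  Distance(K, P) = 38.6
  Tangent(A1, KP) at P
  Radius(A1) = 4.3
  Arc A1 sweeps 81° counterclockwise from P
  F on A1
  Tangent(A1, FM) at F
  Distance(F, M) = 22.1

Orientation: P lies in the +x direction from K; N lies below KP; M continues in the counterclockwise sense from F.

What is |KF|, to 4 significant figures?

34.54

K is at the origin; K and P share the same y with |KP| = 38.6 and P on the +x side, so P = (38.60, 0.000). Since A1 is tangent to KP there, NP ⟂ KP, so N = P + (0, -4.3) = (38.60, -4.300). On A1, P sits at bearing 90° from N; an 81° counterclockwise sweep puts F at bearing 171°, so F = N + 4.3·(cos 171°, sin 171°) = (34.35, -3.627). Then |KF| = |F − K| = 34.54.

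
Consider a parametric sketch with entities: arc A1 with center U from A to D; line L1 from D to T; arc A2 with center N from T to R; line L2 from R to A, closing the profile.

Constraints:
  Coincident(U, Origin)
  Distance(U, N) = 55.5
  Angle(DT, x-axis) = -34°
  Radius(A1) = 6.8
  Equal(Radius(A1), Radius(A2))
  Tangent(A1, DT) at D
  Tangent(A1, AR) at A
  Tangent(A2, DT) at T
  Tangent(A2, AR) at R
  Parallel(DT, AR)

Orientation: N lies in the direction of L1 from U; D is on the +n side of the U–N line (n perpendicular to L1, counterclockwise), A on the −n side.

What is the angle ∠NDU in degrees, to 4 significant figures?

83.01°

The slot axis is L1's direction at -34.0°, so u = (cos -34.0°, sin -34.0°) = (0.8290, -0.5592) and n = (−sin -34.0°, cos -34.0°) = (0.5592, 0.8290). U is at the origin and N lies 55.5 along u from U, so N = 55.5·u = (46.01, -31.04). Tangency of A1 to both parallel lines with radius 6.8 puts D and A at U ± 6.8·n: D = (3.803, 5.637), A = (-3.803, -5.637). Then cos ∠NDU = DN·DU / (|DN||DU|), giving 83.01°.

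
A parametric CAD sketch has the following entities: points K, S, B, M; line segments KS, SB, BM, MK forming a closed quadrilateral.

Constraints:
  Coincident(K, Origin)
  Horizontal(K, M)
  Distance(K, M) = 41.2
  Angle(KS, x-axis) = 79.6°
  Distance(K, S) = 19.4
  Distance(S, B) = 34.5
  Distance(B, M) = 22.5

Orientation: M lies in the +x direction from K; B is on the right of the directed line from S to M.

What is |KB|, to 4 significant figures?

23.73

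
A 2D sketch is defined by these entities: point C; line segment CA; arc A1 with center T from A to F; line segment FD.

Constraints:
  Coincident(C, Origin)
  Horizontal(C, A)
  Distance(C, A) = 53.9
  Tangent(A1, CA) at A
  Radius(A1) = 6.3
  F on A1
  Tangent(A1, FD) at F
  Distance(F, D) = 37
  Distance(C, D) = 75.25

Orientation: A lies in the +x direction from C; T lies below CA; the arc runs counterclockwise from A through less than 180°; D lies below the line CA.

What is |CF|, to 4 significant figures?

48.82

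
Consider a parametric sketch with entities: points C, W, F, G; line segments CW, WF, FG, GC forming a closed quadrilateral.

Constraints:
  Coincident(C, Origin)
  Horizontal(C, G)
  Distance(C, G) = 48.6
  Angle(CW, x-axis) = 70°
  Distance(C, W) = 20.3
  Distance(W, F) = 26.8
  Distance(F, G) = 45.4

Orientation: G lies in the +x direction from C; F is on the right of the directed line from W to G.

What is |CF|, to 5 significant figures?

8.4601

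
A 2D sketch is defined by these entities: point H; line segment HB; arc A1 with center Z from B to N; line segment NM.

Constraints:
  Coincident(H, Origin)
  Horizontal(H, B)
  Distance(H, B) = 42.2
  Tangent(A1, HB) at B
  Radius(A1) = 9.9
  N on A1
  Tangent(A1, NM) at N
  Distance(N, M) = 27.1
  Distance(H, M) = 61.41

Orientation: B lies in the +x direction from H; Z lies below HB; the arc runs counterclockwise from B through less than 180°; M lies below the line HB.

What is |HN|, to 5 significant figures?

37.033

H is at the origin; HB is horizontal with |HB| = 42.2 and B on the +x side, so B = (42.200, 0.0000). A1 meets HB tangentially, so ZB is at right angles to HB, so Z = B + (0, -9.9) = (42.200, -9.9000). Since ZN ⟂ NM (tangency), |ZM| = √(9.9² + 27.1²) = 28.852 regardless of where N sits on A1. So M lies on both circle(H, 61.41) and circle(Z, 28.852); the below-HB intersection is M = (48.134, -38.135). N is the foot of the tangent from M: N = (33.799, -15.137).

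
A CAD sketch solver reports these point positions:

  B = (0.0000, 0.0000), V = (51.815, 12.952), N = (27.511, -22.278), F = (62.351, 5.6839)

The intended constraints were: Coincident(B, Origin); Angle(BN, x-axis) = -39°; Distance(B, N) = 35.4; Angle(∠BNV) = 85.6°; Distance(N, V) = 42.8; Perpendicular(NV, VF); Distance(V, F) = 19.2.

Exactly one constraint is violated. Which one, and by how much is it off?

Distance(V, F) = 19.2 — off by 6.40.

B = (0.00, 0.00) ✓; BN at -39.00° ✓; |BN| = 35.40 ✓; ∠BNV = 85.60° ✓; |NV| = 42.80 ✓; ∠(NV, VF) = 90.00° ✓; |VF| = 12.80 ✗.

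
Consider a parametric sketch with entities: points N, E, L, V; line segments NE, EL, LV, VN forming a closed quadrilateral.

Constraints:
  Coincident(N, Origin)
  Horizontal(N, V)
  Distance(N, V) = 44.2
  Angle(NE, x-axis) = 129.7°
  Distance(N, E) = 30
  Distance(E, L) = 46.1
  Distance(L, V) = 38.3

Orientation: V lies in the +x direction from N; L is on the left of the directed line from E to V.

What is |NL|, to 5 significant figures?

42.284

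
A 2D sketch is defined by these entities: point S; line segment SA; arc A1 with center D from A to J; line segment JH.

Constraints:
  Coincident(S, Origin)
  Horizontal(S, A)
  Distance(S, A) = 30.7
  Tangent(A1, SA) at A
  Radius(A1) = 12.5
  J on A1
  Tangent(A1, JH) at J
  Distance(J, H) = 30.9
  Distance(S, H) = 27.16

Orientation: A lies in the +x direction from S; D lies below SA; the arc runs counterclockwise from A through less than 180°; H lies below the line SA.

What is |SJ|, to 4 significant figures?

21.80

Checks: S.y = 0.00, A.y = 0.00 ✓; |DJ| = 12.50 ✓; ∠(DJ, JH) = 90.00° ✓; |JH| = 30.90 ✓; |SH| = 27.16 ✓.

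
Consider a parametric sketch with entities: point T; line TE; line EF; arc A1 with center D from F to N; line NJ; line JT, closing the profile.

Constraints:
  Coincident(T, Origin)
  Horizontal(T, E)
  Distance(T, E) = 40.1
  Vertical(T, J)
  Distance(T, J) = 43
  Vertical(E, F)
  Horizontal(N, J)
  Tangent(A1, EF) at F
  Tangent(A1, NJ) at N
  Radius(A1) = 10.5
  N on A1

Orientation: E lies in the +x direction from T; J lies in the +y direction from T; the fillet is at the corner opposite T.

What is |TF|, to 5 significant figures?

51.616

The virtual corner opposite T is at (40.100, 43.000). Since A1 is tangent to EF there, DF ⟂ EF and A1 meets NJ tangentially, so DN is at right angles to NJ, with radius 10.5, so the center D sits 10.5 in from both sides at D = (29.600, 32.500). That places the tangent points at F = (40.100, 32.500) on EF and N = (29.600, 43.000) on NJ. Then |TF| = |F − T| = 51.616.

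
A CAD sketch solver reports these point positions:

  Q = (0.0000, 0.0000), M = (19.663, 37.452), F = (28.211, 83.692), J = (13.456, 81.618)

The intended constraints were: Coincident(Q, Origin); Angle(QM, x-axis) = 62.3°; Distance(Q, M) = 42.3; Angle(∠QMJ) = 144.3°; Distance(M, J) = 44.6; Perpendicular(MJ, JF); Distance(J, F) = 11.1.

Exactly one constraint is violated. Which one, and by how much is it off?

Distance(J, F) = 11.1 — off by 3.80.

Q = (0.00, 0.00) ✓; QM at 62.30° ✓; |QM| = 42.30 ✓; ∠QMJ = 144.3° ✓; |MJ| = 44.60 ✓; ∠(MJ, JF) = 90.00° ✓; |JF| = 14.90 ✗.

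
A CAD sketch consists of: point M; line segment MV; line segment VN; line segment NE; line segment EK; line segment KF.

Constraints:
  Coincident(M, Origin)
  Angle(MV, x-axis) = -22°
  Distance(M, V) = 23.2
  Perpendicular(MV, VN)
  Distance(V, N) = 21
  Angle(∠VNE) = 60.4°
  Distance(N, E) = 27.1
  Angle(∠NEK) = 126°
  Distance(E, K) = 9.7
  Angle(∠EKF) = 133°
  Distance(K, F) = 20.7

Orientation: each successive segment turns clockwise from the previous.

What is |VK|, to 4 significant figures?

24.73

M is at the origin; MV runs at -22.0° with length 23.2, so V = (21.51, -8.691). MV is perpendicular to VN, so VN runs at -112.0°; with |VN| = 21.0, N = (13.64, -28.16). ∠VNE = 60.4° gives NE at 128.4° from the x-axis; with |NE| = 27.1, E = (-3.189, -6.924). ∠NEK = 126.0° gives EK at 74.40° from the x-axis; with |EK| = 9.7, K = (-0.5807, 2.419). Then |VK| = |K − V| = 24.73.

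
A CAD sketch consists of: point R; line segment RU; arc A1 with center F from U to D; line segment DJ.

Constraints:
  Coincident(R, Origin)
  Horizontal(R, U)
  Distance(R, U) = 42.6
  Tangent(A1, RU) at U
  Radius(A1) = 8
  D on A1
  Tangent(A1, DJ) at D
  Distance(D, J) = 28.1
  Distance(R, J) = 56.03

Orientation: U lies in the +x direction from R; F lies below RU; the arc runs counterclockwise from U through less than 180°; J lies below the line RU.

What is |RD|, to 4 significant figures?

36.26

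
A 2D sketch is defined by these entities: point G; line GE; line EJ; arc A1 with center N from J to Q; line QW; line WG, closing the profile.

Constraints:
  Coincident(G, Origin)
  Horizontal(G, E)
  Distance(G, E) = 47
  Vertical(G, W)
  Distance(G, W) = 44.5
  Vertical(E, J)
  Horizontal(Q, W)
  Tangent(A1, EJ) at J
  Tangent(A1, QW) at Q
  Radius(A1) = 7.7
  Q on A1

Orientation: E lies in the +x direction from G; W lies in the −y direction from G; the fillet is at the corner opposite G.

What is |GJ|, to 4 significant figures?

59.69

G is at the origin; GE is horizontal with |GE| = 47.0 and E on the +x side, so E = (47.00, 0.000). GW is vertical with |GW| = 44.5 and W on the −y side, so W = (0.000, -44.50). The virtual corner opposite G is at (47.00, -44.50). The tangent condition forces NJ to be normal to EJ and tangency of A1 to QW means the radius NQ is perpendicular to QW, with radius 7.7, so the center N sits 7.7 in from both sides at N = (39.30, -36.80). That places the tangent points at J = (47.00, -36.80) on EJ and Q = (39.30, -44.50) on QW. Then |GJ| = |J − G| = 59.69.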